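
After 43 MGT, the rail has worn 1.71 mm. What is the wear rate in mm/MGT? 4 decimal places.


Wear rate = total wear / cumulative tonnage
Rate = 1.71 / 43
Rate = 0.0398 mm/MGT

0.0398


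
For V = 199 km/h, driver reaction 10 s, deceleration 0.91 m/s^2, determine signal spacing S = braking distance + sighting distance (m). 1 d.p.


V = 199 / 3.6 = 55.2778 m/s
Braking distance = 55.2778^2 / (2*0.91) = 1678.9191 m
Sighting distance = 55.2778 * 10 = 552.7778 m
S = 1678.9191 + 552.7778 = 2231.7 m

2231.7


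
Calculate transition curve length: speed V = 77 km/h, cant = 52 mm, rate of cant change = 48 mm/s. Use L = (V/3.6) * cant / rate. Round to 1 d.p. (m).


Convert speed: V = 77 / 3.6 = 21.3889 m/s
L = 21.3889 * 52 / 48
L = 1112.2222 / 48
L = 23.2 m

23.2


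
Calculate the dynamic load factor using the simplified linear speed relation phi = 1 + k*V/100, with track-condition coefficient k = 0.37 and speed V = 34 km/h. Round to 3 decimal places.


phi = 1 + k * V / 100
phi = 1 + 0.37 * 34 / 100
phi = 1 + 0.1258
phi = 1.126

1.126


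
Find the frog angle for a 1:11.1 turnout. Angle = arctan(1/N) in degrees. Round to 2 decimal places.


1/N = 1/11.1 = 0.09009
angle = arctan(0.09009) = 0.089848 rad
angle = 0.089848 * 180/pi = 5.15 degrees

5.15


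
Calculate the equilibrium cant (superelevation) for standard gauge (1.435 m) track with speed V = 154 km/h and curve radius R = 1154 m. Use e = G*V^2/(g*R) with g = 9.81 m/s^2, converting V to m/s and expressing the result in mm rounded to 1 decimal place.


Convert speed: V = 154 / 3.6 = 42.7778 m/s
Apply formula: e = 1.435 * 42.7778^2 / (9.81 * 1154)
e = 1.435 * 1829.9383 / 11320.74
e = 0.23196 m = 232.0 mm

232.0


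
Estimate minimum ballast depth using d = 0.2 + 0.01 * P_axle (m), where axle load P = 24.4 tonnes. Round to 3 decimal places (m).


d = 0.2 + 0.01 * 24.4
d = 0.2 + 0.244
d = 0.444 m

0.444


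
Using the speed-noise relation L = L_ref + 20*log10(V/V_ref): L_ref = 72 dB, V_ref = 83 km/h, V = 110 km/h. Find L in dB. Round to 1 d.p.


V/V_ref = 110 / 83 = 1.325301
log10(1.325301) = 0.122315
20 * 0.122315 = 2.4463
L = 72 + 2.4463 = 74.4 dB

74.4


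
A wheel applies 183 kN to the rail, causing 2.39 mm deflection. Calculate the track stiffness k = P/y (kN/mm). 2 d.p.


Track stiffness k = P / y
k = 183 / 2.39
k = 76.57 kN/mm

76.57


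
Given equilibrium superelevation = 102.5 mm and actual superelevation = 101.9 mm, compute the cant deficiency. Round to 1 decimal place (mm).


Cant deficiency = equilibrium cant - actual cant
CD = 102.5 - 101.9
CD = 0.6 mm

0.6


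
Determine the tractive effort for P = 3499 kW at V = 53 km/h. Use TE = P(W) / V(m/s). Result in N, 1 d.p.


Convert: P = 3499 kW = 3499000 W
V = 53 / 3.6 = 14.7222 m/s
TE = 3499000 / 14.7222
TE = 237667.9 N

237667.9


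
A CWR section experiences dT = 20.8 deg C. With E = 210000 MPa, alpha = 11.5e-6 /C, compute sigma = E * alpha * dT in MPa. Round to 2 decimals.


sigma = E * alpha * dT
sigma = 210000 * 11.5e-6 * 20.8
sigma = 2.415 * 20.8
sigma = 50.23 MPa

50.23


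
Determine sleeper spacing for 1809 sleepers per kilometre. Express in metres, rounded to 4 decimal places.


Spacing = 1000 m / number of sleepers
Spacing = 1000 / 1809
Spacing = 0.5528 m

0.5528


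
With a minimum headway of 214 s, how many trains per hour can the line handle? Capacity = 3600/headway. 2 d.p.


Capacity = 3600 / headway
Capacity = 3600 / 214
Capacity = 16.82 trains/hour

16.82


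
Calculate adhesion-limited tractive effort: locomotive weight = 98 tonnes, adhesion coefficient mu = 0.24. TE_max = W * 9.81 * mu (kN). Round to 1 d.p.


TE_max = W * g * mu
TE_max = 98 * 9.81 * 0.24
TE_max = 961.38 * 0.24
TE_max = 230.7 kN

230.7


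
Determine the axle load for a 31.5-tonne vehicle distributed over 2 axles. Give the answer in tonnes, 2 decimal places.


Load per axle = total weight / number of axles
Load = 31.5 / 2
Load = 15.75 tonnes

15.75


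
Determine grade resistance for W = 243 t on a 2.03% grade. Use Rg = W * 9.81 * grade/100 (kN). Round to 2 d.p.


Rg = W * 9.81 * grade / 100
Rg = 243 * 9.81 * 2.03 / 100
Rg = 2383.83 * 0.0203
Rg = 48.39 kN

48.39


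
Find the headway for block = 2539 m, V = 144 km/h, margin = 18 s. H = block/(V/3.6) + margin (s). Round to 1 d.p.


V = 144 / 3.6 = 40.0 m/s
Block traversal time = 2539 / 40.0 = 63.475 s
Headway = 63.475 + 18
Headway = 81.5 s

81.5


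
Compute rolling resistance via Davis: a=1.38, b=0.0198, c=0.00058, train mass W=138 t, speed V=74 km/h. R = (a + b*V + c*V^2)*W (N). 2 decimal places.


b*V = 0.0198 * 74 = 1.4652
c*V^2 = 0.00058 * 5476 = 3.17608
R_per_t = 1.38 + 1.4652 + 3.17608 = 6.02128 N/t
R_total = 6.02128 * 138 = 830.94 N

830.94


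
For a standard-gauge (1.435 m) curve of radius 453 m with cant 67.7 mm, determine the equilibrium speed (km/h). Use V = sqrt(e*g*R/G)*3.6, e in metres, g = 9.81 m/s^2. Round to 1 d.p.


Convert cant: e = 67.7 mm = 0.0677 m
V_ms = sqrt(0.0677 * 9.81 * 453 / 1.435)
V_ms = sqrt(209.654398) = 14.4794 m/s
V = 14.4794 * 3.6 = 52.1 km/h

52.1


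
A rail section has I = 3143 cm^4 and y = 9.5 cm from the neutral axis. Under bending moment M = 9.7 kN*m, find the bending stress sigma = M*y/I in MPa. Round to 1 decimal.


Convert units:
M = 9.7 kN*m = 9700000 N*mm
y = 9.5 cm = 95 mm
I = 3143 cm^4 = 31430000 mm^4
sigma = 9700000 * 95 / 31430000
sigma = 29.3 MPa

29.3


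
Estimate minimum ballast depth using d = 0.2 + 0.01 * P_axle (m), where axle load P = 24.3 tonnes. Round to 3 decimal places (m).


d = 0.2 + 0.01 * 24.3
d = 0.2 + 0.243
d = 0.443 m

0.443


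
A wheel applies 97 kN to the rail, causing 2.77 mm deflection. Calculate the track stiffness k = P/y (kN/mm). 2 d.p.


Track stiffness k = P / y
k = 97 / 2.77
k = 35.02 kN/mm

35.02


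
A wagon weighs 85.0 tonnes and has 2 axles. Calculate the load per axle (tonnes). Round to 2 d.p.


Load per axle = total weight / number of axles
Load = 85.0 / 2
Load = 42.50 tonnes

42.50


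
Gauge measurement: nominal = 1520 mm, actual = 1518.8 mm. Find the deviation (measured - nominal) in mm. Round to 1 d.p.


Deviation = measured - nominal
Deviation = 1518.8 - 1520
Deviation = -1.2 mm

-1.2


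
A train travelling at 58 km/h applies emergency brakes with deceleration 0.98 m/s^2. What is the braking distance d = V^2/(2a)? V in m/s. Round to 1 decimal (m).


Convert speed: V = 58 / 3.6 = 16.1111 m/s
V^2 = 259.5679
d = 259.5679 / (2 * 0.98)
d = 259.5679 / 1.96
d = 132.4 m

132.4


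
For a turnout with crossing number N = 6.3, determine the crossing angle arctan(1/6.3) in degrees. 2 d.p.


1/N = 1/6.3 = 0.15873
angle = arctan(0.15873) = 0.157417 rad
angle = 0.157417 * 180/pi = 9.02 degrees

9.02


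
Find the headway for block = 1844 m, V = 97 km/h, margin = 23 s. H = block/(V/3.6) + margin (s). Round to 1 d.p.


V = 97 / 3.6 = 26.9444 m/s
Block traversal time = 1844 / 26.9444 = 68.4371 s
Headway = 68.4371 + 23
Headway = 91.4 s

91.4


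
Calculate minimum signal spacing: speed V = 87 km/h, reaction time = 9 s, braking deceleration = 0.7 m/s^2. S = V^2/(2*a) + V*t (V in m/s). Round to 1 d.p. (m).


V = 87 / 3.6 = 24.1667 m/s
Braking distance = 24.1667^2 / (2*0.7) = 417.1627 m
Sighting distance = 24.1667 * 9 = 217.5 m
S = 417.1627 + 217.5 = 634.7 m

634.7


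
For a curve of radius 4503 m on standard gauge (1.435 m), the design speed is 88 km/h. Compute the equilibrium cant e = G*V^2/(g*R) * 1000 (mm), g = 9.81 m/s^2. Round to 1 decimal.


Convert speed: V = 88 / 3.6 = 24.4444 m/s
Apply formula: e = 1.435 * 24.4444^2 / (9.81 * 4503)
e = 1.435 * 597.5309 / 44174.43
e = 0.019411 m = 19.4 mm

19.4


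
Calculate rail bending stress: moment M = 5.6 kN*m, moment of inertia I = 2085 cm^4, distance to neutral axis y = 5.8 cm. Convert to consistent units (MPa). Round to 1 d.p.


Convert units:
M = 5.6 kN*m = 5600000 N*mm
y = 5.8 cm = 58 mm
I = 2085 cm^4 = 20850000 mm^4
sigma = 5600000 * 58 / 20850000
sigma = 15.6 MPa

15.6


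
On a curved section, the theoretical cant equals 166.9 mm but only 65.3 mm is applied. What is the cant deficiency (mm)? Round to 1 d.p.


Cant deficiency = equilibrium cant - actual cant
CD = 166.9 - 65.3
CD = 101.6 mm

101.6


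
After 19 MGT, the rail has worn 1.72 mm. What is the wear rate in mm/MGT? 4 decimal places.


Wear rate = total wear / cumulative tonnage
Rate = 1.72 / 19
Rate = 0.0905 mm/MGT

0.0905


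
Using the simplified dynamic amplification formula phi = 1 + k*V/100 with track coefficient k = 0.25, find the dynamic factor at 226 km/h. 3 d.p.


phi = 1 + k * V / 100
phi = 1 + 0.25 * 226 / 100
phi = 1 + 0.565
phi = 1.565

1.565


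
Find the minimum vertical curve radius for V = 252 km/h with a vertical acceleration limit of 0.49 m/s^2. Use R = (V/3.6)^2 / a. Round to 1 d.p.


Convert speed: V = 252 / 3.6 = 70.0 m/s
V^2 = 4900.0 m^2/s^2
R_v = 4900.0 / 0.49
R_v = 10000.0 m

10000.0


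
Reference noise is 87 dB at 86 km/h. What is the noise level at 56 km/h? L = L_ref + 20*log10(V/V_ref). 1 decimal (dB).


V/V_ref = 56 / 86 = 0.651163
log10(0.651163) = -0.18631
20 * -0.18631 = -3.7262
L = 87 + -3.7262 = 83.3 dB

83.3


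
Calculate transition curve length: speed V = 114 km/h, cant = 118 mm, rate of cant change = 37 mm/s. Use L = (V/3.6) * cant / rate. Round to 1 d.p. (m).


Convert speed: V = 114 / 3.6 = 31.6667 m/s
L = 31.6667 * 118 / 37
L = 3736.6667 / 37
L = 101.0 m

101.0


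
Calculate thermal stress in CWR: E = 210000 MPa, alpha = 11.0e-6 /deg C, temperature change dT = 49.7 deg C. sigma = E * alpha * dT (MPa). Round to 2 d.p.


sigma = E * alpha * dT
sigma = 210000 * 11.0e-6 * 49.7
sigma = 2.31 * 49.7
sigma = 114.81 MPa

114.81


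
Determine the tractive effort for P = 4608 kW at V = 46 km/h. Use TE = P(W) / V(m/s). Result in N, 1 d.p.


Convert: P = 4608 kW = 4608000 W
V = 46 / 3.6 = 12.7778 m/s
TE = 4608000 / 12.7778
TE = 360626.1 N

360626.1


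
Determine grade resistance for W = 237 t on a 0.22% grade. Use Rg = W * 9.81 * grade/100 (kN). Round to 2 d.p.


Rg = W * 9.81 * grade / 100
Rg = 237 * 9.81 * 0.22 / 100
Rg = 2324.97 * 0.0022
Rg = 5.11 kN

5.11


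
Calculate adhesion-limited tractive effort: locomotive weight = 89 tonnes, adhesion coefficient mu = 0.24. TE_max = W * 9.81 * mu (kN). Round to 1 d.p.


TE_max = W * g * mu
TE_max = 89 * 9.81 * 0.24
TE_max = 873.09 * 0.24
TE_max = 209.5 kN

209.5


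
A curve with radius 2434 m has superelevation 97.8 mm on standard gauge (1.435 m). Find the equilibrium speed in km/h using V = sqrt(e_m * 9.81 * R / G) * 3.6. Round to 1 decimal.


Convert cant: e = 97.8 mm = 0.0978 m
V_ms = sqrt(0.0978 * 9.81 * 2434 / 1.435)
V_ms = sqrt(1627.333388) = 40.3402 m/s
V = 40.3402 * 3.6 = 145.2 km/h

145.2


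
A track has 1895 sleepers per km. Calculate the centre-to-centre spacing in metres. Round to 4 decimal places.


Spacing = 1000 m / number of sleepers
Spacing = 1000 / 1895
Spacing = 0.5277 m

0.5277


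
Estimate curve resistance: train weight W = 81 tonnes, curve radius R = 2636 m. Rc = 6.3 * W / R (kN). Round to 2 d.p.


Rc = 6.3 * W / R
Rc = 6.3 * 81 / 2636
Rc = 510.3 / 2636
Rc = 0.19 kN

0.19


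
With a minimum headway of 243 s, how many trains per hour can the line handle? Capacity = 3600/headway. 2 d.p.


Capacity = 3600 / headway
Capacity = 3600 / 243
Capacity = 14.81 trains/hour

14.81


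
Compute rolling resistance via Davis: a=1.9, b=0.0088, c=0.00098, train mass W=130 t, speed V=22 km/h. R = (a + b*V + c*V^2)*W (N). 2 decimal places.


b*V = 0.0088 * 22 = 0.1936
c*V^2 = 0.00098 * 484 = 0.47432
R_per_t = 1.9 + 0.1936 + 0.47432 = 2.56792 N/t
R_total = 2.56792 * 130 = 333.83 N

333.83


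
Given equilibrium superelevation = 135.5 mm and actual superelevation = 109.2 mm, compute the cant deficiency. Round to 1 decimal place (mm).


Cant deficiency = equilibrium cant - actual cant
CD = 135.5 - 109.2
CD = 26.3 mm

26.3


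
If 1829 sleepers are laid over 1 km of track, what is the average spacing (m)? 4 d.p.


Spacing = 1000 m / number of sleepers
Spacing = 1000 / 1829
Spacing = 0.5467 m

0.5467


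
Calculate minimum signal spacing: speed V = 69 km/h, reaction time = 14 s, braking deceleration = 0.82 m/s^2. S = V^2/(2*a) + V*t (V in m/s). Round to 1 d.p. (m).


V = 69 / 3.6 = 19.1667 m/s
Braking distance = 19.1667^2 / (2*0.82) = 224.0007 m
Sighting distance = 19.1667 * 14 = 268.3333 m
S = 224.0007 + 268.3333 = 492.3 m

492.3


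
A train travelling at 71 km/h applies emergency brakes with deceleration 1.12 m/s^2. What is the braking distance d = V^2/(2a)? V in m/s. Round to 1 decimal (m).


Convert speed: V = 71 / 3.6 = 19.7222 m/s
V^2 = 388.966
d = 388.966 / (2 * 1.12)
d = 388.966 / 2.24
d = 173.6 m

173.6


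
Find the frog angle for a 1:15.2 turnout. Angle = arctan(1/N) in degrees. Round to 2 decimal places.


1/N = 1/15.2 = 0.065789
angle = arctan(0.065789) = 0.065695 rad
angle = 0.065695 * 180/pi = 3.76 degrees

3.76


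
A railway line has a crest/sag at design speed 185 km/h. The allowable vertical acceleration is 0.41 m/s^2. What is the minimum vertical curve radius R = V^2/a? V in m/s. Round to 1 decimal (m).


Convert speed: V = 185 / 3.6 = 51.3889 m/s
V^2 = 2640.8179 m^2/s^2
R_v = 2640.8179 / 0.41
R_v = 6441.0 m

6441.0


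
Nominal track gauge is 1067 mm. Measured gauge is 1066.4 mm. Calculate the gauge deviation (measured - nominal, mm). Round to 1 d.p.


Deviation = measured - nominal
Deviation = 1066.4 - 1067
Deviation = -0.6 mm

-0.6


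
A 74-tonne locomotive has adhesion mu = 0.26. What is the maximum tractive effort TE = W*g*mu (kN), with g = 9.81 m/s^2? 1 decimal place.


TE_max = W * g * mu
TE_max = 74 * 9.81 * 0.26
TE_max = 725.94 * 0.26
TE_max = 188.7 kN

188.7


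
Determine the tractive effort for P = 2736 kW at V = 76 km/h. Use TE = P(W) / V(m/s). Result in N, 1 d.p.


Convert: P = 2736 kW = 2736000 W
V = 76 / 3.6 = 21.1111 m/s
TE = 2736000 / 21.1111
TE = 129600.0 N

129600.0


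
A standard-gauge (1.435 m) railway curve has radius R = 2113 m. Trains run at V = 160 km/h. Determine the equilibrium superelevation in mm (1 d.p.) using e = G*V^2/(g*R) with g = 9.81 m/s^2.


Convert speed: V = 160 / 3.6 = 44.4444 m/s
Apply formula: e = 1.435 * 44.4444^2 / (9.81 * 2113)
e = 1.435 * 1975.3086 / 20728.53
e = 0.136747 m = 136.7 mm

136.7


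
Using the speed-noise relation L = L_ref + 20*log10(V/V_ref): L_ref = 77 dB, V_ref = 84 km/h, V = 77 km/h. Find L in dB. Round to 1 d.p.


V/V_ref = 77 / 84 = 0.916667
log10(0.916667) = -0.037789
20 * -0.037789 = -0.7558
L = 77 + -0.7558 = 76.2 dB

76.2


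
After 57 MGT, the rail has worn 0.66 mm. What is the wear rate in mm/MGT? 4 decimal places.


Wear rate = total wear / cumulative tonnage
Rate = 0.66 / 57
Rate = 0.0116 mm/MGT

0.0116


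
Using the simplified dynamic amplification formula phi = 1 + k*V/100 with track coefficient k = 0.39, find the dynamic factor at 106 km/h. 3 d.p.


phi = 1 + k * V / 100
phi = 1 + 0.39 * 106 / 100
phi = 1 + 0.4134
phi = 1.413

1.413


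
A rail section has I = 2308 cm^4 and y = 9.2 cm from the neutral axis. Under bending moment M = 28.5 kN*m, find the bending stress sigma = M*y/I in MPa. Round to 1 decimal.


Convert units:
M = 28.5 kN*m = 28500000 N*mm
y = 9.2 cm = 92 mm
I = 2308 cm^4 = 23080000 mm^4
sigma = 28500000 * 92 / 23080000
sigma = 113.6 MPa

113.6


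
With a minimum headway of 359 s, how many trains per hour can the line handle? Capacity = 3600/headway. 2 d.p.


Capacity = 3600 / headway
Capacity = 3600 / 359
Capacity = 10.03 trains/hour

10.03


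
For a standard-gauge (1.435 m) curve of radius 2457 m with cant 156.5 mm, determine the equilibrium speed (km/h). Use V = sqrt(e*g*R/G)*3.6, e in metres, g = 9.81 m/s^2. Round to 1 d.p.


Convert cant: e = 156.5 mm = 0.1565 m
V_ms = sqrt(0.1565 * 9.81 * 2457 / 1.435)
V_ms = sqrt(2628.673244) = 51.2706 m/s
V = 51.2706 * 3.6 = 184.6 km/h

184.6


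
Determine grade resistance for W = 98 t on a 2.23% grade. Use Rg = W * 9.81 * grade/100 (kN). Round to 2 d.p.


Rg = W * 9.81 * grade / 100
Rg = 98 * 9.81 * 2.23 / 100
Rg = 961.38 * 0.0223
Rg = 21.44 kN

21.44


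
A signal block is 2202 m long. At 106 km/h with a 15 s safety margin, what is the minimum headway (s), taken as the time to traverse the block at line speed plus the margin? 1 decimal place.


V = 106 / 3.6 = 29.4444 m/s
Block traversal time = 2202 / 29.4444 = 74.7849 s
Headway = 74.7849 + 15
Headway = 89.8 s

89.8


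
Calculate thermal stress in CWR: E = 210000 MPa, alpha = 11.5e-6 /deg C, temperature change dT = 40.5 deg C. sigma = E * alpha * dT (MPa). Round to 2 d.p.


sigma = E * alpha * dT
sigma = 210000 * 11.5e-6 * 40.5
sigma = 2.415 * 40.5
sigma = 97.81 MPa

97.81


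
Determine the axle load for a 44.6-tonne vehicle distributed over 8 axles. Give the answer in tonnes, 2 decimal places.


Load per axle = total weight / number of axles
Load = 44.6 / 8
Load = 5.58 tonnes

5.58


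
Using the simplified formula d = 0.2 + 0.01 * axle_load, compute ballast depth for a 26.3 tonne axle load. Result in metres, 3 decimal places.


d = 0.2 + 0.01 * 26.3
d = 0.2 + 0.263
d = 0.463 m

0.463


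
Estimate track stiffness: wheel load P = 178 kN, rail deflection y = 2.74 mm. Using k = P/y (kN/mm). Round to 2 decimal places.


Track stiffness k = P / y
k = 178 / 2.74
k = 64.96 kN/mm

64.96


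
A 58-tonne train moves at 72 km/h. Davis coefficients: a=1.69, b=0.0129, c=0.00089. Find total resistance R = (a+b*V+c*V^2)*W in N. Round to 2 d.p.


b*V = 0.0129 * 72 = 0.9288
c*V^2 = 0.00089 * 5184 = 4.61376
R_per_t = 1.69 + 0.9288 + 4.61376 = 7.23256 N/t
R_total = 7.23256 * 58 = 419.49 N

419.49


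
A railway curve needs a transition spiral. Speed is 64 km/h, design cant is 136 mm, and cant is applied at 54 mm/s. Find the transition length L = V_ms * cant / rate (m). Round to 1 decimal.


Convert speed: V = 64 / 3.6 = 17.7778 m/s
L = 17.7778 * 136 / 54
L = 2417.7778 / 54
L = 44.8 m

44.8


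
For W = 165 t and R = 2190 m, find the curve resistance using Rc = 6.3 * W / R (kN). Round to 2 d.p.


Rc = 6.3 * W / R
Rc = 6.3 * 165 / 2190
Rc = 1039.5 / 2190
Rc = 0.47 kN

0.47


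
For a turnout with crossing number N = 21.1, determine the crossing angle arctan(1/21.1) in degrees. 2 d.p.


1/N = 1/21.1 = 0.047393
angle = arctan(0.047393) = 0.047358 rad
angle = 0.047358 * 180/pi = 2.71 degrees

2.71


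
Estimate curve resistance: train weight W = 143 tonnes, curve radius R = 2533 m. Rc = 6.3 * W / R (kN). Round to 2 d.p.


Rc = 6.3 * W / R
Rc = 6.3 * 143 / 2533
Rc = 900.9 / 2533
Rc = 0.36 kN

0.36


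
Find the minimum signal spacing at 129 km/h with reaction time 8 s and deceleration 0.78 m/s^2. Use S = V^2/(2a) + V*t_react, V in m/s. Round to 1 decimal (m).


V = 129 / 3.6 = 35.8333 m/s
Braking distance = 35.8333^2 / (2*0.78) = 823.0947 m
Sighting distance = 35.8333 * 8 = 286.6667 m
S = 823.0947 + 286.6667 = 1109.8 m

1109.8


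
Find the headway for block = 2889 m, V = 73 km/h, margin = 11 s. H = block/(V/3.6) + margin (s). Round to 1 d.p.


V = 73 / 3.6 = 20.2778 m/s
Block traversal time = 2889 / 20.2778 = 142.4712 s
Headway = 142.4712 + 11
Headway = 153.5 s

153.5


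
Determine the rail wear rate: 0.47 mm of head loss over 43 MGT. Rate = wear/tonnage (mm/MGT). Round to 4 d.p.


Wear rate = total wear / cumulative tonnage
Rate = 0.47 / 43
Rate = 0.0109 mm/MGT

0.0109


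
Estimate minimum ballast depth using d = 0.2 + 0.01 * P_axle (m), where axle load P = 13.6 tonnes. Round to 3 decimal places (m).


d = 0.2 + 0.01 * 13.6
d = 0.2 + 0.136
d = 0.336 m

0.336


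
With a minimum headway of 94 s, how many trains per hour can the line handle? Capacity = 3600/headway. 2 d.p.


Capacity = 3600 / headway
Capacity = 3600 / 94
Capacity = 38.30 trains/hour

38.30


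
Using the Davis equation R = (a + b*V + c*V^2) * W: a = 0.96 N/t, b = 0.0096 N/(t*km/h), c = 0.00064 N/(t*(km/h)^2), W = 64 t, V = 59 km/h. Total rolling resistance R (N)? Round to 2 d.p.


b*V = 0.0096 * 59 = 0.5664
c*V^2 = 0.00064 * 3481 = 2.22784
R_per_t = 0.96 + 0.5664 + 2.22784 = 3.75424 N/t
R_total = 3.75424 * 64 = 240.27 N

240.27


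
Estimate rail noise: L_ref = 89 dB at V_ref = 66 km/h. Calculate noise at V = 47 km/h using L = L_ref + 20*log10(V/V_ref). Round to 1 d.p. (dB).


V/V_ref = 47 / 66 = 0.712121
log10(0.712121) = -0.147446
20 * -0.147446 = -2.9489
L = 89 + -2.9489 = 86.1 dB

86.1


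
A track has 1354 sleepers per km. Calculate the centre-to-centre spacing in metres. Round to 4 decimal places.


Spacing = 1000 m / number of sleepers
Spacing = 1000 / 1354
Spacing = 0.7386 m

0.7386


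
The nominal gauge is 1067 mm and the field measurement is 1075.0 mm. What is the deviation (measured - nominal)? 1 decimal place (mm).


Deviation = measured - nominal
Deviation = 1075.0 - 1067
Deviation = 8.0 mm

8.0


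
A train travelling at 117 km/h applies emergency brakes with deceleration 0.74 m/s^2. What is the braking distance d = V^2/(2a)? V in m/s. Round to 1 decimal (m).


Convert speed: V = 117 / 3.6 = 32.5 m/s
V^2 = 1056.25
d = 1056.25 / (2 * 0.74)
d = 1056.25 / 1.48
d = 713.7 m

713.7


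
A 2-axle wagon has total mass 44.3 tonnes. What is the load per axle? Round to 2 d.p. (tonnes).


Load per axle = total weight / number of axles
Load = 44.3 / 2
Load = 22.15 tonnes

22.15


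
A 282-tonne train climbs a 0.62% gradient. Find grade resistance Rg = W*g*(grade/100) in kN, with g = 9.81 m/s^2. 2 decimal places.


Rg = W * 9.81 * grade / 100
Rg = 282 * 9.81 * 0.62 / 100
Rg = 2766.42 * 0.0062
Rg = 17.15 kN

17.15


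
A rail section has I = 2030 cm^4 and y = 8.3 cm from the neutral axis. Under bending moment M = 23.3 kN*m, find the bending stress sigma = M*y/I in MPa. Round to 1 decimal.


Convert units:
M = 23.3 kN*m = 23300000 N*mm
y = 8.3 cm = 83 mm
I = 2030 cm^4 = 20300000 mm^4
sigma = 23300000 * 83 / 20300000
sigma = 95.3 MPa

95.3


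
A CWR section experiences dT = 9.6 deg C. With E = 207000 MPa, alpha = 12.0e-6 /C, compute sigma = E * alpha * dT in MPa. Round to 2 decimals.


sigma = E * alpha * dT
sigma = 207000 * 12.0e-6 * 9.6
sigma = 2.484 * 9.6
sigma = 23.85 MPa

23.85


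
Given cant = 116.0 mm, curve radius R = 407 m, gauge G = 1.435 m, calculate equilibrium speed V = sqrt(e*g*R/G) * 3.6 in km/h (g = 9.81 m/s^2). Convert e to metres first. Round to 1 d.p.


Convert cant: e = 116.0 mm = 0.1160 m
V_ms = sqrt(0.1160 * 9.81 * 407 / 1.435)
V_ms = sqrt(322.752418) = 17.9653 m/s
V = 17.9653 * 3.6 = 64.7 km/h

64.7


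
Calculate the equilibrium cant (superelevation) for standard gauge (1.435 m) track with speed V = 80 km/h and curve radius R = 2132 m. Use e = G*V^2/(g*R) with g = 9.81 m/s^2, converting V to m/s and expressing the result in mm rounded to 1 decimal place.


Convert speed: V = 80 / 3.6 = 22.2222 m/s
Apply formula: e = 1.435 * 22.2222^2 / (9.81 * 2132)
e = 1.435 * 493.8272 / 20914.92
e = 0.033882 m = 33.9 mm

33.9


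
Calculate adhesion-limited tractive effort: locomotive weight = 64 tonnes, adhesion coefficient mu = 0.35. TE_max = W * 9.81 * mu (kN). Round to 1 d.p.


TE_max = W * g * mu
TE_max = 64 * 9.81 * 0.35
TE_max = 627.84 * 0.35
TE_max = 219.7 kN

219.7


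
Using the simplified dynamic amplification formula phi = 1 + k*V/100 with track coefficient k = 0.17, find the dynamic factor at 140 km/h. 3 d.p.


phi = 1 + k * V / 100
phi = 1 + 0.17 * 140 / 100
phi = 1 + 0.238
phi = 1.238

1.238


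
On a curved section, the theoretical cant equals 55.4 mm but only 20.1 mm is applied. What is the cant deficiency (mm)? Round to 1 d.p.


Cant deficiency = equilibrium cant - actual cant
CD = 55.4 - 20.1
CD = 35.3 mm

35.3


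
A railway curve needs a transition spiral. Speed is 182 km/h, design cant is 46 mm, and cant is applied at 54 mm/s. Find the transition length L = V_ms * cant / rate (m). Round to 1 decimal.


Convert speed: V = 182 / 3.6 = 50.5556 m/s
L = 50.5556 * 46 / 54
L = 2325.5556 / 54
L = 43.1 m

43.1


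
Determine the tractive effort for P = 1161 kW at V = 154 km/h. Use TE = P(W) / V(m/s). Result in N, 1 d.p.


Convert: P = 1161 kW = 1161000 W
V = 154 / 3.6 = 42.7778 m/s
TE = 1161000 / 42.7778
TE = 27140.3 N

27140.3


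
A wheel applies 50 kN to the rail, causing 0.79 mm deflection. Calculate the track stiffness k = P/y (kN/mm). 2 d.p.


Track stiffness k = P / y
k = 50 / 0.79
k = 63.29 kN/mm

63.29


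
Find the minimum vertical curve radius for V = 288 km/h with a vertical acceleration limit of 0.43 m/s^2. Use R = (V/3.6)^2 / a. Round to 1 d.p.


Convert speed: V = 288 / 3.6 = 80.0 m/s
V^2 = 6400.0 m^2/s^2
R_v = 6400.0 / 0.43
R_v = 14883.7 m

14883.7


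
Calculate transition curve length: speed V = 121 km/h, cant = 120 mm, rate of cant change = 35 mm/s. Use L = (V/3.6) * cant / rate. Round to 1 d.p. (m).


Convert speed: V = 121 / 3.6 = 33.6111 m/s
L = 33.6111 * 120 / 35
L = 4033.3333 / 35
L = 115.2 m

115.2


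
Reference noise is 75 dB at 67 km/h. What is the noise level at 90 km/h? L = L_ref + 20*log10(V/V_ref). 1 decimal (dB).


V/V_ref = 90 / 67 = 1.343284
log10(1.343284) = 0.128168
20 * 0.128168 = 2.5634
L = 75 + 2.5634 = 77.6 dB

77.6


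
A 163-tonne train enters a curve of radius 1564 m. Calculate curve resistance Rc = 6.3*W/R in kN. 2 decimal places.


Rc = 6.3 * W / R
Rc = 6.3 * 163 / 1564
Rc = 1026.9 / 1564
Rc = 0.66 kN

0.66


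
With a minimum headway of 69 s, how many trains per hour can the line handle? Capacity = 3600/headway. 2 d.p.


Capacity = 3600 / headway
Capacity = 3600 / 69
Capacity = 52.17 trains/hour

52.17


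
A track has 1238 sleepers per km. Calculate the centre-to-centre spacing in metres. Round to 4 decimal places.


Spacing = 1000 m / number of sleepers
Spacing = 1000 / 1238
Spacing = 0.8078 m

0.8078


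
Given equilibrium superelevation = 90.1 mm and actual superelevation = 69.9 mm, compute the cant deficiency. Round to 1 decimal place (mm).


Cant deficiency = equilibrium cant - actual cant
CD = 90.1 - 69.9
CD = 20.2 mm

20.2


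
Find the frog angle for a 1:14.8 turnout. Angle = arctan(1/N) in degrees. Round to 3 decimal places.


1/N = 1/14.8 = 0.067568
angle = arctan(0.067568) = 0.067465 rad
angle = 0.067465 * 180/pi = 3.865 degrees

3.865


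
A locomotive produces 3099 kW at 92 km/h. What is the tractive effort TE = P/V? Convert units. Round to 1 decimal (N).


Convert: P = 3099 kW = 3099000 W
V = 92 / 3.6 = 25.5556 m/s
TE = 3099000 / 25.5556
TE = 121265.2 N

121265.2


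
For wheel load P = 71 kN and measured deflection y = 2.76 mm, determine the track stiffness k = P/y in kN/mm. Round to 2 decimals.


Track stiffness k = P / y
k = 71 / 2.76
k = 25.72 kN/mm

25.72


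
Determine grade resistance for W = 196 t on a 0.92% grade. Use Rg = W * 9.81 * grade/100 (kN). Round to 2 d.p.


Rg = W * 9.81 * grade / 100
Rg = 196 * 9.81 * 0.92 / 100
Rg = 1922.76 * 0.0092
Rg = 17.69 kN

17.69


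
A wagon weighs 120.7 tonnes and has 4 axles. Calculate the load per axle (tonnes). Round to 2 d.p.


Load per axle = total weight / number of axles
Load = 120.7 / 4
Load = 30.18 tonnes

30.18


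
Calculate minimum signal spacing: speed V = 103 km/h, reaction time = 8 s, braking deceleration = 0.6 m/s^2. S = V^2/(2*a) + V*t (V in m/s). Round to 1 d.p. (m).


V = 103 / 3.6 = 28.6111 m/s
Braking distance = 28.6111^2 / (2*0.6) = 682.1631 m
Sighting distance = 28.6111 * 8 = 228.8889 m
S = 682.1631 + 228.8889 = 911.1 m

911.1


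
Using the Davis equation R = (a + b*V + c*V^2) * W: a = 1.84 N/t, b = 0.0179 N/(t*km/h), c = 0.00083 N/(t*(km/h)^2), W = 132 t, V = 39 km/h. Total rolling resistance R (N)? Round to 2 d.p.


b*V = 0.0179 * 39 = 0.6981
c*V^2 = 0.00083 * 1521 = 1.26243
R_per_t = 1.84 + 0.6981 + 1.26243 = 3.80053 N/t
R_total = 3.80053 * 132 = 501.67 N

501.67


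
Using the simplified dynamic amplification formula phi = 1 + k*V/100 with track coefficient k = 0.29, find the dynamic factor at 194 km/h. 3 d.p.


phi = 1 + k * V / 100
phi = 1 + 0.29 * 194 / 100
phi = 1 + 0.5626
phi = 1.563

1.563


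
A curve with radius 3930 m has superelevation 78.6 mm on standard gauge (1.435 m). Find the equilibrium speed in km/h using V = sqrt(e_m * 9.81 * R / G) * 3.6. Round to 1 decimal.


Convert cant: e = 78.6 mm = 0.0786 m
V_ms = sqrt(0.0786 * 9.81 * 3930 / 1.435)
V_ms = sqrt(2111.699916) = 45.9532 m/s
V = 45.9532 * 3.6 = 165.4 km/h

165.4


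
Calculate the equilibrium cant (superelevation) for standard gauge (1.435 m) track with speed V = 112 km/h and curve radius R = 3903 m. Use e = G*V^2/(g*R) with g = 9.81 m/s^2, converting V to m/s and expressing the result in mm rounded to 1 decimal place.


Convert speed: V = 112 / 3.6 = 31.1111 m/s
Apply formula: e = 1.435 * 31.1111^2 / (9.81 * 3903)
e = 1.435 * 967.9012 / 38288.43
e = 0.036276 m = 36.3 mm

36.3


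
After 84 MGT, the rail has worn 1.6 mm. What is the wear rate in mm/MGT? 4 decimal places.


Wear rate = total wear / cumulative tonnage
Rate = 1.6 / 84
Rate = 0.0190 mm/MGT

0.0190


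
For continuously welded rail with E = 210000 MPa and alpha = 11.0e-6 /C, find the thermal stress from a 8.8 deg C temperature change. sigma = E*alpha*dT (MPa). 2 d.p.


sigma = E * alpha * dT
sigma = 210000 * 11.0e-6 * 8.8
sigma = 2.31 * 8.8
sigma = 20.33 MPa

20.33


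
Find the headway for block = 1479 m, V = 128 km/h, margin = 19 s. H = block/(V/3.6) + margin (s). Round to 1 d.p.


V = 128 / 3.6 = 35.5556 m/s
Block traversal time = 1479 / 35.5556 = 41.5969 s
Headway = 41.5969 + 19
Headway = 60.6 s

60.6


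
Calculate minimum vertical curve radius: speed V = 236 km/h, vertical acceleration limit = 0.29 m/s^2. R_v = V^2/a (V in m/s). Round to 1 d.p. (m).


Convert speed: V = 236 / 3.6 = 65.5556 m/s
V^2 = 4297.5309 m^2/s^2
R_v = 4297.5309 / 0.29
R_v = 14819.1 m

14819.1


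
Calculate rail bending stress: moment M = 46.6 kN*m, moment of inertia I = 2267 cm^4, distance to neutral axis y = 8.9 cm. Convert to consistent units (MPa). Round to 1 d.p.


Convert units:
M = 46.6 kN*m = 46600000 N*mm
y = 8.9 cm = 89 mm
I = 2267 cm^4 = 22670000 mm^4
sigma = 46600000 * 89 / 22670000
sigma = 182.9 MPa

182.9


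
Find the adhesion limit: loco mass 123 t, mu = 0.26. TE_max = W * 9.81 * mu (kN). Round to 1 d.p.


TE_max = W * g * mu
TE_max = 123 * 9.81 * 0.26
TE_max = 1206.63 * 0.26
TE_max = 313.7 kN

313.7


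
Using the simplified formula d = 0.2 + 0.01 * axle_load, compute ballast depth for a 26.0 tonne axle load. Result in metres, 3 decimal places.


d = 0.2 + 0.01 * 26.0
d = 0.2 + 0.26
d = 0.460 m

0.460


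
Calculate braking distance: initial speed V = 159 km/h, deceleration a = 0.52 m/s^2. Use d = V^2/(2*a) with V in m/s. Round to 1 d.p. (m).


Convert speed: V = 159 / 3.6 = 44.1667 m/s
V^2 = 1950.6944
d = 1950.6944 / (2 * 0.52)
d = 1950.6944 / 1.04
d = 1875.7 m

1875.7


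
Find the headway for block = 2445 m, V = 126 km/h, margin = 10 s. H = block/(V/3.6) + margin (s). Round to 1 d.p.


V = 126 / 3.6 = 35.0 m/s
Block traversal time = 2445 / 35.0 = 69.8571 s
Headway = 69.8571 + 10
Headway = 79.9 s

79.9


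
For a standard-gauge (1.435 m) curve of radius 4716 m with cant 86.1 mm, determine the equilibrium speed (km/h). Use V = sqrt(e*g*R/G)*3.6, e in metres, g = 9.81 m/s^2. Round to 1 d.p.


Convert cant: e = 86.1 mm = 0.0861 m
V_ms = sqrt(0.0861 * 9.81 * 4716 / 1.435)
V_ms = sqrt(2775.8376) = 52.6862 m/s
V = 52.6862 * 3.6 = 189.7 km/h

189.7


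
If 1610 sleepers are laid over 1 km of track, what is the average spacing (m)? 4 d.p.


Spacing = 1000 m / number of sleepers
Spacing = 1000 / 1610
Spacing = 0.6211 m

0.6211


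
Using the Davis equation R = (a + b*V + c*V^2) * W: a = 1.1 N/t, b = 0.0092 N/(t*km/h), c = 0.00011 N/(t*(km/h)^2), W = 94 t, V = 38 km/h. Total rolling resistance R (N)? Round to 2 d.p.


b*V = 0.0092 * 38 = 0.3496
c*V^2 = 0.00011 * 1444 = 0.15884
R_per_t = 1.1 + 0.3496 + 0.15884 = 1.60844 N/t
R_total = 1.60844 * 94 = 151.19 N

151.19


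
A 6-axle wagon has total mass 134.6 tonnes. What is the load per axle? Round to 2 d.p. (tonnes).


Load per axle = total weight / number of axles
Load = 134.6 / 6
Load = 22.43 tonnes

22.43


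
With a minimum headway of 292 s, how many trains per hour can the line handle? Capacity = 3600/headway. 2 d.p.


Capacity = 3600 / headway
Capacity = 3600 / 292
Capacity = 12.33 trains/hour

12.33


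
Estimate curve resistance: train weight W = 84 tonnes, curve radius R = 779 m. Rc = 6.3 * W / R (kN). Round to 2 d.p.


Rc = 6.3 * W / R
Rc = 6.3 * 84 / 779
Rc = 529.2 / 779
Rc = 0.68 kN

0.68


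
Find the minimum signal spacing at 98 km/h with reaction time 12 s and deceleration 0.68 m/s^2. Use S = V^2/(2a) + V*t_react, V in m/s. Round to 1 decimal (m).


V = 98 / 3.6 = 27.2222 m/s
Braking distance = 27.2222^2 / (2*0.68) = 544.8893 m
Sighting distance = 27.2222 * 12 = 326.6667 m
S = 544.8893 + 326.6667 = 871.6 m

871.6


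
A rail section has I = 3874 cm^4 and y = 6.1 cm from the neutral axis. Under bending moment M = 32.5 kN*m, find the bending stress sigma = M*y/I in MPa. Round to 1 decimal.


Convert units:
M = 32.5 kN*m = 32500000 N*mm
y = 6.1 cm = 61 mm
I = 3874 cm^4 = 38740000 mm^4
sigma = 32500000 * 61 / 38740000
sigma = 51.2 MPa

51.2


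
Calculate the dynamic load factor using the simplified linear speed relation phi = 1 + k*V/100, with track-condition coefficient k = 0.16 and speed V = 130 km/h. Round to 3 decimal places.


phi = 1 + k * V / 100
phi = 1 + 0.16 * 130 / 100
phi = 1 + 0.208
phi = 1.208

1.208


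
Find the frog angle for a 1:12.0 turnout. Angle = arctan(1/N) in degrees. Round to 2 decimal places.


1/N = 1/12.0 = 0.083333
angle = arctan(0.083333) = 0.083141 rad
angle = 0.083141 * 180/pi = 4.76 degrees

4.76


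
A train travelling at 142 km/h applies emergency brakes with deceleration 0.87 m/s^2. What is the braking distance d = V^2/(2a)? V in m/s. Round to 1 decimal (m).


Convert speed: V = 142 / 3.6 = 39.4444 m/s
V^2 = 1555.8642
d = 1555.8642 / (2 * 0.87)
d = 1555.8642 / 1.74
d = 894.2 m

894.2


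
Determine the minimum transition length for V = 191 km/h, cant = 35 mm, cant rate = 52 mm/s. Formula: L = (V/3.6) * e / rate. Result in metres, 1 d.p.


Convert speed: V = 191 / 3.6 = 53.0556 m/s
L = 53.0556 * 35 / 52
L = 1856.9444 / 52
L = 35.7 m

35.7


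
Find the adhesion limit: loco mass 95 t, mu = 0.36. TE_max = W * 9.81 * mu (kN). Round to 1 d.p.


TE_max = W * g * mu
TE_max = 95 * 9.81 * 0.36
TE_max = 931.95 * 0.36
TE_max = 335.5 kN

335.5


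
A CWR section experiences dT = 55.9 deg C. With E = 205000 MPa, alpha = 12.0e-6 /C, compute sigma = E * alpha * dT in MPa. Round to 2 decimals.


sigma = E * alpha * dT
sigma = 205000 * 12.0e-6 * 55.9
sigma = 2.46 * 55.9
sigma = 137.51 MPa

137.51


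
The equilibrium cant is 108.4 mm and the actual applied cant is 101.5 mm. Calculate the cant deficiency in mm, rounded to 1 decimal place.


Cant deficiency = equilibrium cant - actual cant
CD = 108.4 - 101.5
CD = 6.9 mm

6.9


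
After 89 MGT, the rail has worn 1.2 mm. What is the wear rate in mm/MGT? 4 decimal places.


Wear rate = total wear / cumulative tonnage
Rate = 1.2 / 89
Rate = 0.0135 mm/MGT

0.0135


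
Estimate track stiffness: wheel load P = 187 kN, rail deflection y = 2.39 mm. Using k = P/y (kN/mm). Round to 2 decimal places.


Track stiffness k = P / y
k = 187 / 2.39
k = 78.24 kN/mm

78.24


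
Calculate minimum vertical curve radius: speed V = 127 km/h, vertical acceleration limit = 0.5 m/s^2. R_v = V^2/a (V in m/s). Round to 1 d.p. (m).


Convert speed: V = 127 / 3.6 = 35.2778 m/s
V^2 = 1244.5216 m^2/s^2
R_v = 1244.5216 / 0.5
R_v = 2489.0 m

2489.0


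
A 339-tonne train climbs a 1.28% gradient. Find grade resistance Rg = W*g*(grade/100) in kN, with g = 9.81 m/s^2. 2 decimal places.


Rg = W * 9.81 * grade / 100
Rg = 339 * 9.81 * 1.28 / 100
Rg = 3325.59 * 0.0128
Rg = 42.57 kN

42.57


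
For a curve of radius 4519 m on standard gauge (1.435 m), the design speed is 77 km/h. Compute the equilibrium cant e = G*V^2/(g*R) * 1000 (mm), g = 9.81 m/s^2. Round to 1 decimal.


Convert speed: V = 77 / 3.6 = 21.3889 m/s
Apply formula: e = 1.435 * 21.3889^2 / (9.81 * 4519)
e = 1.435 * 457.4846 / 44331.39
e = 0.014809 m = 14.8 mm

14.8


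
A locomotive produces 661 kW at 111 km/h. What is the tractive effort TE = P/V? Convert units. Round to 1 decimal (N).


Convert: P = 661 kW = 661000 W
V = 111 / 3.6 = 30.8333 m/s
TE = 661000 / 30.8333
TE = 21437.8 N

21437.8


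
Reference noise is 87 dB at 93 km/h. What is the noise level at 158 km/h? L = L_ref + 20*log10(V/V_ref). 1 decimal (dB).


V/V_ref = 158 / 93 = 1.698925
log10(1.698925) = 0.230174
20 * 0.230174 = 4.6035
L = 87 + 4.6035 = 91.6 dB

91.6


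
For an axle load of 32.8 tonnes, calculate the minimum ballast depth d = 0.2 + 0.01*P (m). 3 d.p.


d = 0.2 + 0.01 * 32.8
d = 0.2 + 0.328
d = 0.528 m

0.528


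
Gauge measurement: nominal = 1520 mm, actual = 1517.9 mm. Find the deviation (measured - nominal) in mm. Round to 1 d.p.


Deviation = measured - nominal
Deviation = 1517.9 - 1520
Deviation = -2.1 mm

-2.1


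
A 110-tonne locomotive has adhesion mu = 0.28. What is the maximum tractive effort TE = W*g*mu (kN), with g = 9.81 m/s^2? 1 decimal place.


TE_max = W * g * mu
TE_max = 110 * 9.81 * 0.28
TE_max = 1079.1 * 0.28
TE_max = 302.1 kN

302.1


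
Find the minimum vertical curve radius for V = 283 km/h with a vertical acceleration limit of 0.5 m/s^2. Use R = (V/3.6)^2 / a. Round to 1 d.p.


Convert speed: V = 283 / 3.6 = 78.6111 m/s
V^2 = 6179.7068 m^2/s^2
R_v = 6179.7068 / 0.5
R_v = 12359.4 m

12359.4


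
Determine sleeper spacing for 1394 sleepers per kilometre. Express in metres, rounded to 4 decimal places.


Spacing = 1000 m / number of sleepers
Spacing = 1000 / 1394
Spacing = 0.7174 m

0.7174


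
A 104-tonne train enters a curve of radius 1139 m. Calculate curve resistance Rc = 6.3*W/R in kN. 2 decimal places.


Rc = 6.3 * W / R
Rc = 6.3 * 104 / 1139
Rc = 655.2 / 1139
Rc = 0.58 kN

0.58


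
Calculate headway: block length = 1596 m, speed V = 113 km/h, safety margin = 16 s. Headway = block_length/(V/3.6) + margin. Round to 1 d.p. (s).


V = 113 / 3.6 = 31.3889 m/s
Block traversal time = 1596 / 31.3889 = 50.846 s
Headway = 50.846 + 16
Headway = 66.8 s

66.8


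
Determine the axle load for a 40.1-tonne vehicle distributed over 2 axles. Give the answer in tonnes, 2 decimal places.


Load per axle = total weight / number of axles
Load = 40.1 / 2
Load = 20.05 tonnes

20.05


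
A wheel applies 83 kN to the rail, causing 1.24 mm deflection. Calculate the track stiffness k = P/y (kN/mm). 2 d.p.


Track stiffness k = P / y
k = 83 / 1.24
k = 66.94 kN/mm

66.94


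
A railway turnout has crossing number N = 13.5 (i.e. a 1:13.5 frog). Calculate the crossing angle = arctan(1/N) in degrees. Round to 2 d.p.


1/N = 1/13.5 = 0.074074
angle = arctan(0.074074) = 0.073939 rad
angle = 0.073939 * 180/pi = 4.24 degrees

4.24


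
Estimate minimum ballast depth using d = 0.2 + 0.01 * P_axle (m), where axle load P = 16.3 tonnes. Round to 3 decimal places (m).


d = 0.2 + 0.01 * 16.3
d = 0.2 + 0.163
d = 0.363 m

0.363


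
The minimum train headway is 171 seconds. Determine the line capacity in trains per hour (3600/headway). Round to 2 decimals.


Capacity = 3600 / headway
Capacity = 3600 / 171
Capacity = 21.05 trains/hour

21.05


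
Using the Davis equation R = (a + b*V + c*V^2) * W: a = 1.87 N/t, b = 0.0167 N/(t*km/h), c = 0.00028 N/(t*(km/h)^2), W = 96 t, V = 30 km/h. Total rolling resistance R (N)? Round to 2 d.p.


b*V = 0.0167 * 30 = 0.501
c*V^2 = 0.00028 * 900 = 0.252
R_per_t = 1.87 + 0.501 + 0.252 = 2.623 N/t
R_total = 2.623 * 96 = 251.81 N

251.81
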